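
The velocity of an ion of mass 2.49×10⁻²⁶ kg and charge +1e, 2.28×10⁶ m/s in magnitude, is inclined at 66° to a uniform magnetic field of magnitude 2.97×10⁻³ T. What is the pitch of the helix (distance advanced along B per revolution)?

p ≈ 305 m

v∥ = v cosθ = 2.28×10⁶·cos66° ≈ 9.274×10⁵ m/s.
T = 2πm/(|q|B) = 2π(2.49×10⁻²⁶)/((1.602×10⁻¹⁹)(2.97×10⁻³)) ≈ 3.288×10⁻⁴ s.
pitch = v∥ T = (9.274×10⁵)(3.288×10⁻⁴) ≈ 305 m.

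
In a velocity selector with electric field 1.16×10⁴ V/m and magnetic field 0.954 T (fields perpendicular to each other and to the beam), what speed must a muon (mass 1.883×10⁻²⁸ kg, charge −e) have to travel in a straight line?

Zero net Lorentz force requires |qE| = |q v×B|, i.e. E = vB.
v = E/B = 1.16×10⁴/0.954 = 1.22×10⁴ m/s.
The result is independent of the particle's charge and mass.

v = 1.22×10⁴ m/s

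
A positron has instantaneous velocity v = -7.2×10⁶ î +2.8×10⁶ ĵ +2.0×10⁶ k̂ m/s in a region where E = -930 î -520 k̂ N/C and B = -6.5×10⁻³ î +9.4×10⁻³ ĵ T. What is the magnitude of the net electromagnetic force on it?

|F| ≈ 8.86×10⁻¹⁵ N

v×B = (-1.88×10⁴, -1.30×10⁴, -4.95×10⁴) N/C.
E + v×B = (-1.97×10⁴, -1.30×10⁴, -5.00×10⁴) N/C.
F = q(E + v×B) = (1.602×10⁻¹⁹ C)·(-1.97×10⁴, -1.30×10⁴, -5.00×10⁴) = (-3.16×10⁻¹⁵, -2.08×10⁻¹⁵, -8.01×10⁻¹⁵) N.
|F| = 8.86×10⁻¹⁵ N.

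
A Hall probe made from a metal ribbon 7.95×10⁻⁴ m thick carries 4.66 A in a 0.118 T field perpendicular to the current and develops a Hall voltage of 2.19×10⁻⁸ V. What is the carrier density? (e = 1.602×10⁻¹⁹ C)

From V_H = IB/(n e t), n = IB/(V_H e t).
n = (4.66)(0.118)/((2.19×10⁻⁸)(1.602×10⁻¹⁹)(7.95×10⁻⁴)) ≈ 1.97×10²⁹ m⁻³.

n ≈ 1.97×10²⁹ m⁻³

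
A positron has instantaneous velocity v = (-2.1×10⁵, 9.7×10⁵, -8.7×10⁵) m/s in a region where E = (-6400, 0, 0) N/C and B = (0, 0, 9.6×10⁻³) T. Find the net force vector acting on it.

v×B = (9310, 2020, 0) N/C.
E + v×B = (2910, 2020, 0) N/C.
F = q(E + v×B) = (1.602×10⁻¹⁹ C)·(2910, 2020, 0) = (4.67×10⁻¹⁶, 3.23×10⁻¹⁶, 0) N.

F ≈ (4.67×10⁻¹⁶, 3.23×10⁻¹⁶, 0) N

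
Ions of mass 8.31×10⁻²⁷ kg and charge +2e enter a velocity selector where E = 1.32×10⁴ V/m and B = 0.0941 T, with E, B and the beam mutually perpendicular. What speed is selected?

For undeflected motion the electric and magnetic forces balance: qE = qvB.
v = E/B = 1.32×10⁴/0.0941 = 1.40×10⁵ m/s.

v = 1.40×10⁵ m/s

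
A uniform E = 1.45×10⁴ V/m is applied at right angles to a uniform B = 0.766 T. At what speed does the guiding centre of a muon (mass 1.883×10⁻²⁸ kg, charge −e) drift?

In crossed fields the guiding centre drifts at v_d = |E×B|/B² = E/B, independent of charge and mass.
v_d = 1.45×10⁴/0.766 = 1.89×10⁴ m/s.

v_d ≈ 1.89×10⁴ m/s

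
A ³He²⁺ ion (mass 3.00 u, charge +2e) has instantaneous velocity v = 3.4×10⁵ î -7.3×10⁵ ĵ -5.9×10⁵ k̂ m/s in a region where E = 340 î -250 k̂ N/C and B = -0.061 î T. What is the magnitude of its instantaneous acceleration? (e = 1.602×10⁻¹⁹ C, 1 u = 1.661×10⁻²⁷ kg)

v×B = (0, 3.60×10⁴, -4.45×10⁴) N/C.
E + v×B = (340, 3.60×10⁴, -4.48×10⁴) N/C.
F = q(E + v×B) = (3.204×10⁻¹⁹ C)·(340, 3.60×10⁴, -4.48×10⁴) = (1.09×10⁻¹⁶, 1.15×10⁻¹⁴, -1.43×10⁻¹⁴) N.
|a| = |F|/m = 1.841×10⁻¹⁴/4.983×10⁻²⁷ ≈ 3.69×10¹² m/s².

|a| ≈ 3.69×10¹² m/s²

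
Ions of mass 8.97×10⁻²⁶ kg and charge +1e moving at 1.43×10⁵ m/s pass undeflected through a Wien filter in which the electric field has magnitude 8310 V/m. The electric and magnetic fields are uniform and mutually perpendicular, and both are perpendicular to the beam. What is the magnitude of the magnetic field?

B = 0.0581 T

Balance of forces in the selector: qE = qvB ⇒ B = E/v.
B = 8310/1.43×10⁵ = 0.0581 T.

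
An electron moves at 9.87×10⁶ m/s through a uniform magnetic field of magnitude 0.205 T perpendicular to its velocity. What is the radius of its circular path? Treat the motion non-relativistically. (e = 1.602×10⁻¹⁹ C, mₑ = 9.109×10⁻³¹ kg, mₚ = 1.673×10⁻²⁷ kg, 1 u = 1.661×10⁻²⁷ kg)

The magnetic force provides the centripetal force: |q|vB = mv²/r.
r = mv/(|q|B) = (9.109×10⁻³¹)(9.87×10⁶)/((1.602×10⁻¹⁹)(0.205)) ≈ 2.74×10⁻⁴ m.

r ≈ 2.74×10⁻⁴ m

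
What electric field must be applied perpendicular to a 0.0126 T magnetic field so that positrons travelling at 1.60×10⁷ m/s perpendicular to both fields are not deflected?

For straight-line motion qE = qvB, so E = vB.
E = 1.60×10⁷ × 0.0126 = 2.02×10⁵ V/m.

E = 2.02×10⁵ V/m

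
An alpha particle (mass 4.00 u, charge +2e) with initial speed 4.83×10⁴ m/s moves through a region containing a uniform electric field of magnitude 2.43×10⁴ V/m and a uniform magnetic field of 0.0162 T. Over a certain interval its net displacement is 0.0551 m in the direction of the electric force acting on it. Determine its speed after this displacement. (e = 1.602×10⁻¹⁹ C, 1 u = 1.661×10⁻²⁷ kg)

v_f ≈ 3.63×10⁵ m/s

B does no work; ΔKE = |q|E d.
½mv_f² = ½mv₀² + |q|Ed = ½(6.644×10⁻²⁷)(4.83×10⁴)² + (3.204×10⁻¹⁹)(2.43×10⁴)(0.0551) ≈ 7.750×10⁻¹⁸ J + 4.290×10⁻¹⁶ J ≈ 4.367×10⁻¹⁶ J.
v_f = √(2·4.367×10⁻¹⁶/6.644×10⁻²⁷) ≈ 3.63×10⁵ m/s.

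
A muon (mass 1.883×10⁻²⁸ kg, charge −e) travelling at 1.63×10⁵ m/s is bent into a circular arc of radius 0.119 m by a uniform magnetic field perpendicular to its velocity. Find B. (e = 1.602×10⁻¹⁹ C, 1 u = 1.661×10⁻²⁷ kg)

From |q|vB = mv²/r, B = mv/(|q|r).
B = (1.883×10⁻²⁸)(1.63×10⁵)/((1.602×10⁻¹⁹)(0.119)) ≈ 1.61×10⁻³ T.

B ≈ 1.61×10⁻³ T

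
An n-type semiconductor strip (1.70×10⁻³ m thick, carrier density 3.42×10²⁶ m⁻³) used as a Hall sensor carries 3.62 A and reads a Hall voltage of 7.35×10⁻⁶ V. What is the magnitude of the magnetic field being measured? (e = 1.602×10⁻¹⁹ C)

From V_H = IB/(n e t), B = V_H n e t / I.
B = (7.35×10⁻⁶)(3.42×10²⁶)(1.602×10⁻¹⁹)(1.70×10⁻³)/3.62 ≈ 0.189 T.

B ≈ 0.189 T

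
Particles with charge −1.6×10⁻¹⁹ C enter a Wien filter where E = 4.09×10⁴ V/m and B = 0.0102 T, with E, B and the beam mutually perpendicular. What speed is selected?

For undeflected motion the electric and magnetic forces balance: qE = qvB.
v = E/B = 4.09×10⁴/0.0102 = 4.01×10⁶ m/s.

v = 4.01×10⁶ m/s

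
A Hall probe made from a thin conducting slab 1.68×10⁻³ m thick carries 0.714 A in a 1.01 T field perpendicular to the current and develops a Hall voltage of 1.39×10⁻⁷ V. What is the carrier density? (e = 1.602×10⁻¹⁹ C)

n ≈ 1.93×10²⁸ m⁻³

From V_H = IB/(n e t), n = IB/(V_H e t).
n = (0.714)(1.01)/((1.39×10⁻⁷)(1.602×10⁻¹⁹)(1.68×10⁻³)) ≈ 1.93×10²⁸ m⁻³.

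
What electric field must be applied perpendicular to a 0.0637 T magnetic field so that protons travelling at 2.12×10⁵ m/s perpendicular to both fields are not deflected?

For straight-line motion qE = qvB, so E = vB.
E = 2.12×10⁵ × 0.0637 = 1.35×10⁴ V/m.

E = 1.35×10⁴ V/m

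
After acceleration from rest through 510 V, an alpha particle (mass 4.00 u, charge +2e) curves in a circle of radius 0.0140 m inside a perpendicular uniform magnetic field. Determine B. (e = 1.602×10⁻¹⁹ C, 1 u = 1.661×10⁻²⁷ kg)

B ≈ 0.329 T

v = √(2|q|V/m) = √(2·3.204×10⁻¹⁹·510/6.644×10⁻²⁷) ≈ 2.218×10⁵ m/s.
B = mv/(|q|r) = (6.644×10⁻²⁷)(2.218×10⁵)/((3.204×10⁻¹⁹)(0.0140)) ≈ 0.329 T.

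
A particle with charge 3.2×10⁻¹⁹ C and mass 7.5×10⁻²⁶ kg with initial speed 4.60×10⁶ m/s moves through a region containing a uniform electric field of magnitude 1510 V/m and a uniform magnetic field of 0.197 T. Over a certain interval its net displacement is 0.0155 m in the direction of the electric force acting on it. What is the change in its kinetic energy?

The magnetic force is always ⟂ v and does no work; only the electric force changes KE.
ΔKE = F_E · d = |q|E d = (3.2×10⁻¹⁹)(1510)(0.0155) ≈ 7.49×10⁻¹⁸ J.

ΔKE ≈ 7.49×10⁻¹⁸ J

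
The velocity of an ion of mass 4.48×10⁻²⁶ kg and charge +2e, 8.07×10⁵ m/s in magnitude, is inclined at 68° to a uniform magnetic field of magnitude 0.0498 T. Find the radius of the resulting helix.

r ≈ 2.10 m

v⊥ = v sinθ = 8.07×10⁵·sin68° ≈ 7.482×10⁵ m/s.
r = m v⊥/(|q|B) = (4.48×10⁻²⁶)(7.482×10⁵)/((3.204×10⁻¹⁹)(0.0498)) ≈ 2.10 m.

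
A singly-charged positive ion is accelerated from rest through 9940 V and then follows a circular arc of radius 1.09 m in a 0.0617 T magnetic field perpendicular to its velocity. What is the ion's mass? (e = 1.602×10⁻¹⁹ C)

Combine |q|V = ½mv² and r = mv/(|q|B): eliminate v to get m = qB²r²/(2V).
m = (1.602×10⁻¹⁹)(0.0617)²(1.09)²/(2·9940) ≈ 3.64×10⁻²⁶ kg.

m ≈ 3.64×10⁻²⁶ kg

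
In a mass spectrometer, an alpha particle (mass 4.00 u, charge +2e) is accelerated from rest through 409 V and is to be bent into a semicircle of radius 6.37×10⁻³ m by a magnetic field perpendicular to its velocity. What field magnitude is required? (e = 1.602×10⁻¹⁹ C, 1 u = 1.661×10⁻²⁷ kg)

v = √(2|q|V/m) = √(2·3.204×10⁻¹⁹·409/6.644×10⁻²⁷) ≈ 1.986×10⁵ m/s.
B = mv/(|q|r) = (6.644×10⁻²⁷)(1.986×10⁵)/((3.204×10⁻¹⁹)(6.37×10⁻³)) ≈ 0.647 T.

B ≈ 0.647 T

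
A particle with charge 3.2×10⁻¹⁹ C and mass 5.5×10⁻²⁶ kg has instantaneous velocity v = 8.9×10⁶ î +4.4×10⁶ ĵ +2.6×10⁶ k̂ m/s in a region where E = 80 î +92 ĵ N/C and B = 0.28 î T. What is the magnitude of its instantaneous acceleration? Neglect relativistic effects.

v×B = (0, 7.28×10⁵, -1.23×10⁶) N/C.
E + v×B = (80.0, 7.28×10⁵, -1.23×10⁶) N/C.
F = q(E + v×B) = (3.2×10⁻¹⁹ C)·(80.0, 7.28×10⁵, -1.23×10⁶) = (2.56×10⁻¹⁷, 2.33×10⁻¹³, -3.94×10⁻¹³) N.
|a| = |F|/m = 4.579×10⁻¹³/5.5×10⁻²⁶ ≈ 8.33×10¹² m/s².

|a| ≈ 8.33×10¹² m/s²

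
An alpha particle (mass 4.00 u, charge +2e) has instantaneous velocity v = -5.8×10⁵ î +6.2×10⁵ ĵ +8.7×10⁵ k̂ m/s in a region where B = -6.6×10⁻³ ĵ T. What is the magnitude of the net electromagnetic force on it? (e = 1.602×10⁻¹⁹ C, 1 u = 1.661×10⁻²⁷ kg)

v×B = (5740, 0, 3830) N/C.
F = q v×B = (3.204×10⁻¹⁹ C)·(5740, 0, 3830) = (1.84×10⁻¹⁵, 0, 1.23×10⁻¹⁵) N.
|F| = 2.21×10⁻¹⁵ N.

|F| ≈ 2.21×10⁻¹⁵ N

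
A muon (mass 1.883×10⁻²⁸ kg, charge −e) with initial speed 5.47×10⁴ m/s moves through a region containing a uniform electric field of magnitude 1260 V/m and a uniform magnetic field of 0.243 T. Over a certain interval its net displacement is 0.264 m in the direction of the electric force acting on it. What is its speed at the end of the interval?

B does no work; ΔKE = |q|E d.
½mv_f² = ½mv₀² + |q|Ed = ½(1.883×10⁻²⁸)(5.47×10⁴)² + (1.602×10⁻¹⁹)(1260)(0.264) ≈ 2.817×10⁻¹⁹ J + 5.329×10⁻¹⁷ J ≈ 5.357×10⁻¹⁷ J.
v_f = √(2·5.357×10⁻¹⁷/1.883×10⁻²⁸) ≈ 7.54×10⁵ m/s.

v_f ≈ 7.54×10⁵ m/s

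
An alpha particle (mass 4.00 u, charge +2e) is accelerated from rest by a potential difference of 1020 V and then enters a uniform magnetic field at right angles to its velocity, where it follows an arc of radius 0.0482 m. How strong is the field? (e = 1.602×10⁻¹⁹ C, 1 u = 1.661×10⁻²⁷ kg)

B ≈ 0.135 T

v = √(2|q|V/m) = √(2·3.204×10⁻¹⁹·1020/6.644×10⁻²⁷) ≈ 3.137×10⁵ m/s.
B = mv/(|q|r) = (6.644×10⁻²⁷)(3.137×10⁵)/((3.204×10⁻¹⁹)(0.0482)) ≈ 0.135 T.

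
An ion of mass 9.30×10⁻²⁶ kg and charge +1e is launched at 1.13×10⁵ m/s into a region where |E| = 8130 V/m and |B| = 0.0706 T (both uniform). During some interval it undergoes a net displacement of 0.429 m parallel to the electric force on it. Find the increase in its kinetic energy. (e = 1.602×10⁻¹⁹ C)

ΔKE ≈ 5.59×10⁻¹⁶ J

The magnetic force is always ⟂ v and does no work; only the electric force changes KE.
ΔKE = F_E · d = |q|E d = (1.602×10⁻¹⁹)(8130)(0.429) ≈ 5.59×10⁻¹⁶ J.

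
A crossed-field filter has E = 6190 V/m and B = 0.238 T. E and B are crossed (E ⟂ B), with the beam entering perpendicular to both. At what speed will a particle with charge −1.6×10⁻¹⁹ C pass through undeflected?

v = 2.60×10⁴ m/s

Zero net Lorentz force requires |qE| = |q v×B|, i.e. E = vB.
v = E/B = 6190/0.238 = 2.60×10⁴ m/s.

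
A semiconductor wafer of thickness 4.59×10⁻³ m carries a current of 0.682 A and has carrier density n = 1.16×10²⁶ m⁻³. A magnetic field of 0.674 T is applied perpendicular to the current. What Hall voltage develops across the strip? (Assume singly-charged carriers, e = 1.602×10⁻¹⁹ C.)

V_H = IB/(n e t).
V_H = (0.682)(0.674)/((1.16×10²⁶)(1.602×10⁻¹⁹)(4.59×10⁻³)) ≈ 5.39×10⁻⁶ V.

V_H ≈ 5.39×10⁻⁶ V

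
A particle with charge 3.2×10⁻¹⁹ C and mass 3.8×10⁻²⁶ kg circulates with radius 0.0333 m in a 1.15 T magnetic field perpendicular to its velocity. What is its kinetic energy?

v = |q|Br/m, then KE = ½mv² = (qBr)²/(2m).
v = (3.2×10⁻¹⁹)(1.15)(0.0333)/3.8×10⁻²⁶ ≈ 3.225×10⁵ m/s.
KE = ½(3.8×10⁻²⁶)(3.225×10⁵)² ≈ 1.98×10⁻¹⁵ J.

KE ≈ 1.98×10⁻¹⁵ J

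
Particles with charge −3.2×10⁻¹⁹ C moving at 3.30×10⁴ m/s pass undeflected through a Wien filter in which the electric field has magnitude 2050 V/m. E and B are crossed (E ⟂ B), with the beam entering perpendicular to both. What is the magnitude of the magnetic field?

B = 0.0621 T

Balance of forces in the selector: qE = qvB ⇒ B = E/v.
B = 2050/3.30×10⁴ = 0.0621 T.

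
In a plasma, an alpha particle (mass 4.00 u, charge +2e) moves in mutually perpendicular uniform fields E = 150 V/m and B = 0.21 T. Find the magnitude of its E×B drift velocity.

The steady drift has the magnetic force balancing the electric force, so v_d = E/B.
v_d = 150/0.21 = 710 m/s.

v_d ≈ 710 m/s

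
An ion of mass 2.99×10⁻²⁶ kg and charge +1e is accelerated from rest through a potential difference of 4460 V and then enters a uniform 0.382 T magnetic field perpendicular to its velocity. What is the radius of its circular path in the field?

r ≈ 0.107 m

Acceleration: |q|V = ½mv² ⇒ v = √(2|q|V/m) = √(2·1.602×10⁻¹⁹·4460/2.99×10⁻²⁶) ≈ 2.186×10⁵ m/s.
In the field: r = mv/(|q|B) = (2.99×10⁻²⁶)(2.186×10⁵)/((1.602×10⁻¹⁹)(0.382)) ≈ 0.107 m.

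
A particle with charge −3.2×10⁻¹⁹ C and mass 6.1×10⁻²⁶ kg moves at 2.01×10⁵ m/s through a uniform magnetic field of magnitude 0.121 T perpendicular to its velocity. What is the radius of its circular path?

r ≈ 0.317 m

The magnetic force provides the centripetal force: |q|vB = mv²/r.
r = mv/(|q|B) = (6.1×10⁻²⁶)(2.01×10⁵)/((3.2×10⁻¹⁹)(0.121)) ≈ 0.317 m.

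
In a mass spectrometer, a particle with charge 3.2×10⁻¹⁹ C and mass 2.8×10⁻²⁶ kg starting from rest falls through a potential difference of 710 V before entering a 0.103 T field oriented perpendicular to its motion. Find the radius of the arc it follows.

Acceleration: |q|V = ½mv² ⇒ v = √(2|q|V/m) = √(2·3.2×10⁻¹⁹·710/2.8×10⁻²⁶) ≈ 1.274×10⁵ m/s.
In the field: r = mv/(|q|B) = (2.8×10⁻²⁶)(1.274×10⁵)/((3.2×10⁻¹⁹)(0.103)) ≈ 0.108 m.

r ≈ 0.108 m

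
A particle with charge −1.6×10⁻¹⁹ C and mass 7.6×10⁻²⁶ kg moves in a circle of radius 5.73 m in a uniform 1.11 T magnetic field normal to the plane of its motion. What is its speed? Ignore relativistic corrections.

v ≈ 1.34×10⁷ m/s

From |q|vB = mv²/r, v = |q|Br/m.
v = (1.6×10⁻¹⁹)(1.11)(5.73)/7.6×10⁻²⁶ ≈ 1.34×10⁷ m/s.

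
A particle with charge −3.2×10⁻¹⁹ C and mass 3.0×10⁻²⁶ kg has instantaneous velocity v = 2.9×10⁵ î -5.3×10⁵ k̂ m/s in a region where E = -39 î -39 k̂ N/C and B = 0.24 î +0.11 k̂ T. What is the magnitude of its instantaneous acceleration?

v×B = (0, -1.59×10⁵, 0) N/C.
E + v×B = (-39.0, -1.59×10⁵, -39.0) N/C.
F = q(E + v×B) = (−3.2×10⁻¹⁹ C)·(-39.0, -1.59×10⁵, -39.0) = (1.25×10⁻¹⁷, 5.09×10⁻¹⁴, 1.25×10⁻¹⁷) N.
|a| = |F|/m = 5.091×10⁻¹⁴/3.0×10⁻²⁶ ≈ 1.70×10¹² m/s².

|a| ≈ 1.70×10¹² m/s²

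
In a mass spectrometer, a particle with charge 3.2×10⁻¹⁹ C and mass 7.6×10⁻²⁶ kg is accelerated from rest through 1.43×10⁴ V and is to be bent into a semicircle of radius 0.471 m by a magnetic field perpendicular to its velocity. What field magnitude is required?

B ≈ 0.175 T

v = √(2|q|V/m) = √(2·3.2×10⁻¹⁹·1.43×10⁴/7.6×10⁻²⁶) ≈ 3.470×10⁵ m/s.
B = mv/(|q|r) = (7.6×10⁻²⁶)(3.470×10⁵)/((3.2×10⁻¹⁹)(0.471)) ≈ 0.175 T.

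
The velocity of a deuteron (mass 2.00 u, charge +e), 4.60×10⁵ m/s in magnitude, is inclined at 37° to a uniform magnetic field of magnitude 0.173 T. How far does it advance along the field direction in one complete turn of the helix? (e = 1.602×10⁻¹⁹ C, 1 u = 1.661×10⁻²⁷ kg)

v∥ = v cosθ = 4.60×10⁵·cos37° ≈ 3.674×10⁵ m/s.
T = 2πm/(|q|B) = 2π(3.322×10⁻²⁷)/((1.602×10⁻¹⁹)(0.173)) ≈ 7.531×10⁻⁷ s.
pitch = v∥ T = (3.674×10⁵)(7.531×10⁻⁷) ≈ 0.277 m.

p ≈ 0.277 m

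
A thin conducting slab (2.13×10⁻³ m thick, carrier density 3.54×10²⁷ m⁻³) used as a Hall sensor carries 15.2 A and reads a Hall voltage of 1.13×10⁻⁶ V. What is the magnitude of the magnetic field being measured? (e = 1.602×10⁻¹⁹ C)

B ≈ 0.0898 T

From V_H = IB/(n e t), B = V_H n e t / I.
B = (1.13×10⁻⁶)(3.54×10²⁷)(1.602×10⁻¹⁹)(2.13×10⁻³)/15.2 ≈ 0.0898 T.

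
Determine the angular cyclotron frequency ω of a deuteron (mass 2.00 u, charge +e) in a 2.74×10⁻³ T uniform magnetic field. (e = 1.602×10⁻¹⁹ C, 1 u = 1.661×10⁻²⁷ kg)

ω ≈ 1.32×10⁵ rad/s

ω = |q|B/m.
ω = (1.602×10⁻¹⁹)(2.74×10⁻³)/3.322×10⁻²⁷ ≈ 1.32×10⁵ rad/s.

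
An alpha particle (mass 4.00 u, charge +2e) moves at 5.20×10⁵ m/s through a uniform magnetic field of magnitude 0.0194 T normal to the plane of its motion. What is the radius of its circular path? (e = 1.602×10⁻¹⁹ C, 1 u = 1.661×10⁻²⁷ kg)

The magnetic force provides the centripetal force: |q|vB = mv²/r.
r = mv/(|q|B) = (6.644×10⁻²⁷)(5.20×10⁵)/((3.204×10⁻¹⁹)(0.0194)) ≈ 0.556 m.

r ≈ 0.556 m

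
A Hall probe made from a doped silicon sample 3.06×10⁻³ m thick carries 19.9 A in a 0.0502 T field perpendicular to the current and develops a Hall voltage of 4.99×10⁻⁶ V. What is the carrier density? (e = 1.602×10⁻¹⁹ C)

From V_H = IB/(n e t), n = IB/(V_H e t).
n = (19.9)(0.0502)/((4.99×10⁻⁶)(1.602×10⁻¹⁹)(3.06×10⁻³)) ≈ 4.08×10²⁶ m⁻³.

n ≈ 4.08×10²⁶ m⁻³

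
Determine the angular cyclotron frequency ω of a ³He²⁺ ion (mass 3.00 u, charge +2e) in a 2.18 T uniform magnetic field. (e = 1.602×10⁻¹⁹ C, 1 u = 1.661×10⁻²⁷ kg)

ω = |q|B/m.
ω = (3.204×10⁻¹⁹)(2.18)/4.983×10⁻²⁷ ≈ 1.40×10⁸ rad/s.

ω ≈ 1.40×10⁸ rad/s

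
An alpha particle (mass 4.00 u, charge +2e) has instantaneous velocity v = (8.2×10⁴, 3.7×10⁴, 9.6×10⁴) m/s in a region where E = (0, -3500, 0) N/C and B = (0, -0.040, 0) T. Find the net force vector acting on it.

F ≈ (1.23×10⁻¹⁵, -1.12×10⁻¹⁵, -1.05×10⁻¹⁵) N

v×B = (3840, 0, -3280) N/C.
E + v×B = (3840, -3500, -3280) N/C.
F = q(E + v×B) = (3.204×10⁻¹⁹ C)·(3840, -3500, -3280) = (1.23×10⁻¹⁵, -1.12×10⁻¹⁵, -1.05×10⁻¹⁵) N.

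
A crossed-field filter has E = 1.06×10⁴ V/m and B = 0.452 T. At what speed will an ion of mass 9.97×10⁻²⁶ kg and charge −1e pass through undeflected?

v = 2.35×10⁴ m/s

Zero net Lorentz force requires |qE| = |q v×B|, i.e. E = vB.
v = E/B = 1.06×10⁴/0.452 = 2.35×10⁴ m/s.
The result is independent of the particle's charge and mass.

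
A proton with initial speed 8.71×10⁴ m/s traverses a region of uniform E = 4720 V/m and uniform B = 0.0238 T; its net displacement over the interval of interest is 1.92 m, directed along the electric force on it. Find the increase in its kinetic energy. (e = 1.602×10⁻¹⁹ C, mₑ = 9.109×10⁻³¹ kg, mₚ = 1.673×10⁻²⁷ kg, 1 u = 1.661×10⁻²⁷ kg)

The magnetic force is always ⟂ v and does no work; only the electric force changes KE.
ΔKE = F_E · d = |q|E d = (1.602×10⁻¹⁹)(4720)(1.92) ≈ 1.45×10⁻¹⁵ J.

ΔKE ≈ 1.45×10⁻¹⁵ J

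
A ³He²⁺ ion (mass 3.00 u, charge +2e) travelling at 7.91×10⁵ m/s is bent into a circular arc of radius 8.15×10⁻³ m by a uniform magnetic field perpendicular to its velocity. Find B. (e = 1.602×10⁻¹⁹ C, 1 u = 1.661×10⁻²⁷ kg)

B ≈ 1.51 T

From |q|vB = mv²/r, B = mv/(|q|r).
B = (4.983×10⁻²⁷)(7.91×10⁵)/((3.204×10⁻¹⁹)(8.15×10⁻³)) ≈ 1.51 T.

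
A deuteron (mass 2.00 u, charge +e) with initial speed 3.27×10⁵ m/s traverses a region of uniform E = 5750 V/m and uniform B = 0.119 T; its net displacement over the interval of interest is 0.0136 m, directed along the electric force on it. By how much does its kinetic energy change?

The magnetic force is always ⟂ v and does no work; only the electric force changes KE.
ΔKE = F_E · d = |q|E d = (1.602×10⁻¹⁹)(5750)(0.0136) ≈ 1.25×10⁻¹⁷ J.

ΔKE ≈ 1.25×10⁻¹⁷ J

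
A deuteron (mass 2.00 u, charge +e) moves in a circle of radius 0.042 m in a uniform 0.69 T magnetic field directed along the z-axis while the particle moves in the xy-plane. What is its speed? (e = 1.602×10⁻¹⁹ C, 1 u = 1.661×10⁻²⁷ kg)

v ≈ 1.4×10⁶ m/s

From |q|vB = mv²/r, v = |q|Br/m.
v = (1.602×10⁻¹⁹)(0.69)(0.042)/3.322×10⁻²⁷ ≈ 1.4×10⁶ m/s.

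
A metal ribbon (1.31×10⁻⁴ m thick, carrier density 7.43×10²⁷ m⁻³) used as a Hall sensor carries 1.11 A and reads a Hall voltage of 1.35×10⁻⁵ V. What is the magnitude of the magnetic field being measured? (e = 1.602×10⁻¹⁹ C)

From V_H = IB/(n e t), B = V_H n e t / I.
B = (1.35×10⁻⁵)(7.43×10²⁷)(1.602×10⁻¹⁹)(1.31×10⁻⁴)/1.11 ≈ 1.90 T.

B ≈ 1.90 T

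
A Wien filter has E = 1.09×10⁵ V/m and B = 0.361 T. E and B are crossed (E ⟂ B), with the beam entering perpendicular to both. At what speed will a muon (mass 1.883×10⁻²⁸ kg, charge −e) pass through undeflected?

v = 3.02×10⁵ m/s

Straight-line motion ⇒ electric and magnetic forces cancel, so E = vB.
v = E/B = 1.09×10⁵/0.361 = 3.02×10⁵ m/s.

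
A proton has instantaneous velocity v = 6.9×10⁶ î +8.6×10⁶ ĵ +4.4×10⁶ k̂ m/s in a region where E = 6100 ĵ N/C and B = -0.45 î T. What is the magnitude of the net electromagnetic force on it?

|F| ≈ 6.96×10⁻¹³ N

v×B = (0, -1.98×10⁶, 3.87×10⁶) N/C.
E + v×B = (0, -1.97×10⁶, 3.87×10⁶) N/C.
F = q(E + v×B) = (1.602×10⁻¹⁹ C)·(0, -1.97×10⁶, 3.87×10⁶) = (0, -3.16×10⁻¹³, 6.20×10⁻¹³) N.
|F| = 6.96×10⁻¹³ N.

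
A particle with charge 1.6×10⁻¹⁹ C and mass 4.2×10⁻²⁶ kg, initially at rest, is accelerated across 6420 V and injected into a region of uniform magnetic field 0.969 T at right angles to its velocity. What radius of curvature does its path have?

r ≈ 0.0599 m

Acceleration: |q|V = ½mv² ⇒ v = √(2|q|V/m) = √(2·1.6×10⁻¹⁹·6420/4.2×10⁻²⁶) ≈ 2.212×10⁵ m/s.
In the field: r = mv/(|q|B) = (4.2×10⁻²⁶)(2.212×10⁵)/((1.6×10⁻¹⁹)(0.969)) ≈ 0.0599 m.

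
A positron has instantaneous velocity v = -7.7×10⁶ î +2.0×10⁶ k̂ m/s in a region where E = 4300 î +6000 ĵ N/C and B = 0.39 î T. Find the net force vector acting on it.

v×B = (0, 7.80×10⁵, 0) N/C.
E + v×B = (4300, 7.86×10⁵, 0) N/C.
F = q(E + v×B) = (1.602×10⁻¹⁹ C)·(4300, 7.86×10⁵, 0) = (6.89×10⁻¹⁶, 1.26×10⁻¹³, 0) N.

F ≈ (6.89×10⁻¹⁶, 1.26×10⁻¹³, 0) N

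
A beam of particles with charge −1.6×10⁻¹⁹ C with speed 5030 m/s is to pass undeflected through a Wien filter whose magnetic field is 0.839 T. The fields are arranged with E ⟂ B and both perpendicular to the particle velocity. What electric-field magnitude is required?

For straight-line motion qE = qvB, so E = vB.
E = 5030 × 0.839 = 4220 V/m.

E = 4220 V/m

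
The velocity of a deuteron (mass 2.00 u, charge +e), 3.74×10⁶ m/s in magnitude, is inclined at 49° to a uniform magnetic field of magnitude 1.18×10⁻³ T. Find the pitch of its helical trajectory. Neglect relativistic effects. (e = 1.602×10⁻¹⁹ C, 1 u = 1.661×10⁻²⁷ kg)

p ≈ 271 m

v∥ = v cosθ = 3.74×10⁶·cos49° ≈ 2.454×10⁶ m/s.
T = 2πm/(|q|B) = 2π(3.322×10⁻²⁷)/((1.602×10⁻¹⁹)(1.18×10⁻³)) ≈ 1.104×10⁻⁴ s.
pitch = v∥ T = (2.454×10⁶)(1.104×10⁻⁴) ≈ 271 m.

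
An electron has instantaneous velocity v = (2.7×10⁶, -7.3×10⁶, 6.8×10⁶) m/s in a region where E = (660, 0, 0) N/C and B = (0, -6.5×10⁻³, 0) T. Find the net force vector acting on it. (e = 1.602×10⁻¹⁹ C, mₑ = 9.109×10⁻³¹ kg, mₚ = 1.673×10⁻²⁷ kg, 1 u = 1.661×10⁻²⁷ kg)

F ≈ (-7.19×10⁻¹⁵, 0, 2.81×10⁻¹⁵) N

v×B = (4.42×10⁴, 0, -1.76×10⁴) N/C.
E + v×B = (4.49×10⁴, 0, -1.76×10⁴) N/C.
F = q(E + v×B) = (−1.602×10⁻¹⁹ C)·(4.49×10⁴, 0, -1.76×10⁴) = (-7.19×10⁻¹⁵, 0, 2.81×10⁻¹⁵) N.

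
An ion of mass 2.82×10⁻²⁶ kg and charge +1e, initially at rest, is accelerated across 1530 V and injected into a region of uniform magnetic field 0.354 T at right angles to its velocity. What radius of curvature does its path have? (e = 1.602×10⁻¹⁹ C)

Acceleration: |q|V = ½mv² ⇒ v = √(2|q|V/m) = √(2·1.602×10⁻¹⁹·1530/2.82×10⁻²⁶) ≈ 1.318×10⁵ m/s.
In the field: r = mv/(|q|B) = (2.82×10⁻²⁶)(1.318×10⁵)/((1.602×10⁻¹⁹)(0.354)) ≈ 0.0656 m.

r ≈ 0.0656 m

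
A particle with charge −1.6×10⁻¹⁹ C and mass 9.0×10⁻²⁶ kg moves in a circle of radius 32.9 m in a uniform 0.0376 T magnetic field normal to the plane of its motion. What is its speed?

From |q|vB = mv²/r, v = |q|Br/m.
v = (1.6×10⁻¹⁹)(0.0376)(32.9)/9.0×10⁻²⁶ ≈ 2.20×10⁶ m/s.

v ≈ 2.20×10⁶ m/s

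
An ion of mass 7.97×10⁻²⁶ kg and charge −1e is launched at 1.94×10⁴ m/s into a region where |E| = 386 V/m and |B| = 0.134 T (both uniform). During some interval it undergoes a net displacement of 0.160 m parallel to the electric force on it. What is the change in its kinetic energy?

ΔKE ≈ 9.89×10⁻¹⁸ J

The magnetic force is always ⟂ v and does no work; only the electric force changes KE.
ΔKE = F_E · d = |q|E d = (1.602×10⁻¹⁹)(386)(0.160) ≈ 9.89×10⁻¹⁸ J.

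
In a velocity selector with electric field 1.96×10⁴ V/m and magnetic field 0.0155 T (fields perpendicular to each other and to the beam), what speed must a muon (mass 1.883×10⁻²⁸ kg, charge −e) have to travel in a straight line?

v = 1.26×10⁶ m/s

Zero net Lorentz force requires |qE| = |q v×B|, i.e. E = vB.
v = E/B = 1.96×10⁴/0.0155 = 1.26×10⁶ m/s.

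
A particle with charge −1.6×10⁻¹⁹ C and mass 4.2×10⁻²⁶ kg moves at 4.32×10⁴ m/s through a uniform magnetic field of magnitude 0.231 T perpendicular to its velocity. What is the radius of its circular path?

The magnetic force provides the centripetal force: |q|vB = mv²/r.
r = mv/(|q|B) = (4.2×10⁻²⁶)(4.32×10⁴)/((1.6×10⁻¹⁹)(0.231)) ≈ 0.0491 m.

r ≈ 0.0491 m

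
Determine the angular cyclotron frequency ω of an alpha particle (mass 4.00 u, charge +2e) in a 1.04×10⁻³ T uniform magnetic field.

ω = |q|B/m.
ω = (3.204×10⁻¹⁹)(1.04×10⁻³)/6.644×10⁻²⁷ ≈ 5.02×10⁴ rad/s.

ω ≈ 5.02×10⁴ rad/s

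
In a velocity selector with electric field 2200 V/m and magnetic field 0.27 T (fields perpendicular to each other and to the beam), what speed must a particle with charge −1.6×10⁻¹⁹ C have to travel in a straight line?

For undeflected motion the electric and magnetic forces balance: qE = qvB.
v = E/B = 2200/0.27 = 8100 m/s.

v = 8100 m/s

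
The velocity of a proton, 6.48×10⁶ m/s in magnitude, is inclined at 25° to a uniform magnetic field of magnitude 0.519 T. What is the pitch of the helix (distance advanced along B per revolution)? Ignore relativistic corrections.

p ≈ 0.743 m

v∥ = v cosθ = 6.48×10⁶·cos25° ≈ 5.873×10⁶ m/s.
T = 2πm/(|q|B) = 2π(1.673×10⁻²⁷)/((1.602×10⁻¹⁹)(0.519)) ≈ 1.264×10⁻⁷ s.
pitch = v∥ T = (5.873×10⁶)(1.264×10⁻⁷) ≈ 0.743 m.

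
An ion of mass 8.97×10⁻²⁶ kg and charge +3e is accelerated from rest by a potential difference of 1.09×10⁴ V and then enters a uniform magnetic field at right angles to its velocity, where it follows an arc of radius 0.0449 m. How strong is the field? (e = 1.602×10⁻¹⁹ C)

B ≈ 1.42 T

v = √(2|q|V/m) = √(2·4.806×10⁻¹⁹·1.09×10⁴/8.97×10⁻²⁶) ≈ 3.418×10⁵ m/s.
B = mv/(|q|r) = (8.97×10⁻²⁶)(3.418×10⁵)/((4.806×10⁻¹⁹)(0.0449)) ≈ 1.42 T.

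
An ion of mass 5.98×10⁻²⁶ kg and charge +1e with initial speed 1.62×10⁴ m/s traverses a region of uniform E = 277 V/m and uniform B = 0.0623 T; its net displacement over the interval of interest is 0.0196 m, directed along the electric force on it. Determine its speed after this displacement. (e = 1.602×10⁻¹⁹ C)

v_f ≈ 1.71×10⁴ m/s

B does no work; ΔKE = |q|E d.
½mv_f² = ½mv₀² + |q|Ed = ½(5.98×10⁻²⁶)(1.62×10⁴)² + (1.602×10⁻¹⁹)(277)(0.0196) ≈ 7.847×10⁻¹⁸ J + 8.698×10⁻¹⁹ J ≈ 8.717×10⁻¹⁸ J.
v_f = √(2·8.717×10⁻¹⁸/5.98×10⁻²⁶) ≈ 1.71×10⁴ m/s.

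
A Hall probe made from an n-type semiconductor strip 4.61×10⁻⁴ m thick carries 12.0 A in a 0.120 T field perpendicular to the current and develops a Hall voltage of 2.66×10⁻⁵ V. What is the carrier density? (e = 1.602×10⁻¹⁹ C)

From V_H = IB/(n e t), n = IB/(V_H e t).
n = (12.0)(0.120)/((2.66×10⁻⁵)(1.602×10⁻¹⁹)(4.61×10⁻⁴)) ≈ 7.33×10²⁶ m⁻³.

n ≈ 7.33×10²⁶ m⁻³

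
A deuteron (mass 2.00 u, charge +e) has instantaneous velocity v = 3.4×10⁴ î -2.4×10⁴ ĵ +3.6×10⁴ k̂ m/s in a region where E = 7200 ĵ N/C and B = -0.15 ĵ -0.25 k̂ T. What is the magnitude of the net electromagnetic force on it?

|F| ≈ 3.21×10⁻¹⁵ N

v×B = (1.14×10⁴, 8500, -5100) N/C.
E + v×B = (1.14×10⁴, 1.57×10⁴, -5100) N/C.
F = q(E + v×B) = (1.602×10⁻¹⁹ C)·(1.14×10⁴, 1.57×10⁴, -5100) = (1.83×10⁻¹⁵, 2.52×10⁻¹⁵, -8.17×10⁻¹⁶) N.
|F| = 3.21×10⁻¹⁵ N.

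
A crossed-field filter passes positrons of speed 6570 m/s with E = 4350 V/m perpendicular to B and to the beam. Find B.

B = 0.662 T

Balance of forces in the selector: qE = qvB ⇒ B = E/v.
B = 4350/6570 = 0.662 T.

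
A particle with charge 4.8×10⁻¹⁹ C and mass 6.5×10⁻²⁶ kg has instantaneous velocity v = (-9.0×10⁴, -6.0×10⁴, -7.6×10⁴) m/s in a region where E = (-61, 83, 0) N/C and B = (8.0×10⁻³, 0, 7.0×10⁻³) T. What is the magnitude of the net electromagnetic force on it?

v×B = (-420, 22.0, 480) N/C.
E + v×B = (-481, 105, 480) N/C.
F = q(E + v×B) = (4.8×10⁻¹⁹ C)·(-481, 105, 480) = (-2.31×10⁻¹⁶, 5.04×10⁻¹⁷, 2.30×10⁻¹⁶) N.
|F| = 3.30×10⁻¹⁶ N.

|F| ≈ 3.30×10⁻¹⁶ N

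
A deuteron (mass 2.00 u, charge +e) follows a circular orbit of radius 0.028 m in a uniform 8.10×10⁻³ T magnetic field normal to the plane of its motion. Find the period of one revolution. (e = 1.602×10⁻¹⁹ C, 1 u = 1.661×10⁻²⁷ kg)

The cyclotron period depends only on m, q, B: T = 2πm/(|q|B).
T = 2π(3.322×10⁻²⁷)/((1.602×10⁻¹⁹)(8.10×10⁻³)) ≈ 1.61×10⁻⁵ s.

T ≈ 1.61×10⁻⁵ s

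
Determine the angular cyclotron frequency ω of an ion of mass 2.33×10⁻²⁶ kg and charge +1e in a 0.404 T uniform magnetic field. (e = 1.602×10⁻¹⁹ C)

ω = |q|B/m.
ω = (1.602×10⁻¹⁹)(0.404)/2.33×10⁻²⁶ ≈ 2.78×10⁶ rad/s.

ω ≈ 2.78×10⁶ rad/s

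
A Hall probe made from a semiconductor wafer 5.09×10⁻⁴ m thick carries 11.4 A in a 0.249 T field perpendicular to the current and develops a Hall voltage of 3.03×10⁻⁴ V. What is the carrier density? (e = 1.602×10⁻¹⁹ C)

n ≈ 1.15×10²⁶ m⁻³

From V_H = IB/(n e t), n = IB/(V_H e t).
n = (11.4)(0.249)/((3.03×10⁻⁴)(1.602×10⁻¹⁹)(5.09×10⁻⁴)) ≈ 1.15×10²⁶ m⁻³.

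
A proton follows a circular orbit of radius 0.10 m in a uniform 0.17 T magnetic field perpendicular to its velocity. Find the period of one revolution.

The cyclotron period depends only on m, q, B: T = 2πm/(|q|B).
T = 2π(1.673×10⁻²⁷)/((1.602×10⁻¹⁹)(0.17)) ≈ 3.9×10⁻⁷ s.

T ≈ 3.9×10⁻⁷ s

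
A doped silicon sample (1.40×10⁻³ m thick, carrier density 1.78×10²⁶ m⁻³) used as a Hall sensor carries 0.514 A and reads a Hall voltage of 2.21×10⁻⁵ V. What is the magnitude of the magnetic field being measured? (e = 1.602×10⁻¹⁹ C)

From V_H = IB/(n e t), B = V_H n e t / I.
B = (2.21×10⁻⁵)(1.78×10²⁶)(1.602×10⁻¹⁹)(1.40×10⁻³)/0.514 ≈ 1.72 T.

B ≈ 1.72 T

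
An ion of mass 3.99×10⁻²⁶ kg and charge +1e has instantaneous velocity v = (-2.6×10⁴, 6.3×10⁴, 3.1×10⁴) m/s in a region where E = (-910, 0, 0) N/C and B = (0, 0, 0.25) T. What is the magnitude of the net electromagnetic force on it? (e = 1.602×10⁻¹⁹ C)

v×B = (1.58×10⁴, 6500, 0) N/C.
E + v×B = (1.48×10⁴, 6500, 0) N/C.
F = q(E + v×B) = (1.602×10⁻¹⁹ C)·(1.48×10⁴, 6500, 0) = (2.38×10⁻¹⁵, 1.04×10⁻¹⁵, 0) N.
|F| = 2.60×10⁻¹⁵ N.

|F| ≈ 2.60×10⁻¹⁵ N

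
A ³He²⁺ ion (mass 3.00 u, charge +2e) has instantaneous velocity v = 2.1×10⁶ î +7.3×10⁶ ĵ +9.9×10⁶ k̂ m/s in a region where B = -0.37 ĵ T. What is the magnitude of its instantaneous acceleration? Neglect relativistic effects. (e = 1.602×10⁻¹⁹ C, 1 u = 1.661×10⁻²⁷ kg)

|a| ≈ 2.41×10¹⁴ m/s²

v×B = (3.66×10⁶, 0, -7.77×10⁵) N/C.
F = q v×B = (3.204×10⁻¹⁹ C)·(3.66×10⁶, 0, -7.77×10⁵) = (1.17×10⁻¹², 0, -2.49×10⁻¹³) N.
|a| = |F|/m = 1.200×10⁻¹²/4.983×10⁻²⁷ ≈ 2.41×10¹⁴ m/s².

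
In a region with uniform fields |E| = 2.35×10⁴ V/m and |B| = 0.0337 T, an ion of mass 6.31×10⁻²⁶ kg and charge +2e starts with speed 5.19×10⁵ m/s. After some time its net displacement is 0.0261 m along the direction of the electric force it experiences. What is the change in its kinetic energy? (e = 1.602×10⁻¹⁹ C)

ΔKE ≈ 1.97×10⁻¹⁶ J

The magnetic force is always ⟂ v and does no work; only the electric force changes KE.
ΔKE = F_E · d = |q|E d = (3.204×10⁻¹⁹)(2.35×10⁴)(0.0261) ≈ 1.97×10⁻¹⁶ J.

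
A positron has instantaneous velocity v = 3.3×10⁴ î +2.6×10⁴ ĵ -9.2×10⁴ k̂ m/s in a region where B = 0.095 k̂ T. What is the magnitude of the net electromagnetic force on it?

v×B = (2470, -3140, 0) N/C.
F = q v×B = (1.602×10⁻¹⁹ C)·(2470, -3140, 0) = (3.96×10⁻¹⁶, -5.02×10⁻¹⁶, 0) N.
|F| = 6.39×10⁻¹⁶ N.

|F| ≈ 6.39×10⁻¹⁶ N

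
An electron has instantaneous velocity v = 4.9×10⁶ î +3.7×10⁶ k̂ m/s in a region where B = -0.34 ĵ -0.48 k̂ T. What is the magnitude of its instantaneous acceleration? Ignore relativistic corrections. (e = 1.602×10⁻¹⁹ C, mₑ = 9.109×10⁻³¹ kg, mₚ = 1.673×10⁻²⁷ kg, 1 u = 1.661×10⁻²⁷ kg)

|a| ≈ 5.53×10¹⁷ m/s²

v×B = (1.26×10⁶, 2.35×10⁶, -1.67×10⁶) N/C.
F = q v×B = (−1.602×10⁻¹⁹ C)·(1.26×10⁶, 2.35×10⁶, -1.67×10⁶) = (-2.02×10⁻¹³, -3.77×10⁻¹³, 2.67×10⁻¹³) N.
|a| = |F|/m = 5.038×10⁻¹³/9.109×10⁻³¹ ≈ 5.53×10¹⁷ m/s².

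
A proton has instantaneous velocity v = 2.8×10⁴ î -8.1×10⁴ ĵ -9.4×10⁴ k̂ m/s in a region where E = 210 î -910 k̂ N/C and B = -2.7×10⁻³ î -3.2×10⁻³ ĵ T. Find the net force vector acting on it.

F ≈ (-1.45×10⁻¹⁷, 4.07×10⁻¹⁷, -1.95×10⁻¹⁶) N

v×B = (-301, 254, -308) N/C.
E + v×B = (-90.8, 254, -1220) N/C.
F = q(E + v×B) = (1.602×10⁻¹⁹ C)·(-90.8, 254, -1220) = (-1.45×10⁻¹⁷, 4.07×10⁻¹⁷, -1.95×10⁻¹⁶) N.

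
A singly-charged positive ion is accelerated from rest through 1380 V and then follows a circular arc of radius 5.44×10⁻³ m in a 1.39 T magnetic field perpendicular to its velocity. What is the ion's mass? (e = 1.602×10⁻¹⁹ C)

m ≈ 3.32×10⁻²⁷ kg

Combine |q|V = ½mv² and r = mv/(|q|B): eliminate v to get m = qB²r²/(2V).
m = (1.602×10⁻¹⁹)(1.39)²(5.44×10⁻³)²/(2·1380) ≈ 3.32×10⁻²⁷ kg.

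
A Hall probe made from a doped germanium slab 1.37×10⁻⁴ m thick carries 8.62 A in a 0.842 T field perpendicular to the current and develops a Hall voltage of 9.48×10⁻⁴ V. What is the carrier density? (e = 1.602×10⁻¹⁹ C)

n ≈ 3.49×10²⁶ m⁻³

From V_H = IB/(n e t), n = IB/(V_H e t).
n = (8.62)(0.842)/((9.48×10⁻⁴)(1.602×10⁻¹⁹)(1.37×10⁻⁴)) ≈ 3.49×10²⁶ m⁻³.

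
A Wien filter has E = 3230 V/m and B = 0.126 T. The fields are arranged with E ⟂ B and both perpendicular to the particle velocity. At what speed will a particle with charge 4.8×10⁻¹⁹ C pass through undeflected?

v = 2.56×10⁴ m/s

For undeflected motion the electric and magnetic forces balance: qE = qvB.
v = E/B = 3230/0.126 = 2.56×10⁴ m/s.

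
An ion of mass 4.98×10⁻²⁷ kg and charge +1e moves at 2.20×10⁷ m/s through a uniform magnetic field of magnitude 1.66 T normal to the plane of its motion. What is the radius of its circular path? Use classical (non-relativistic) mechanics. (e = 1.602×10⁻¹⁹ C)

The magnetic force provides the centripetal force: |q|vB = mv²/r.
r = mv/(|q|B) = (4.98×10⁻²⁷)(2.20×10⁷)/((1.602×10⁻¹⁹)(1.66)) ≈ 0.412 m.

r ≈ 0.412 m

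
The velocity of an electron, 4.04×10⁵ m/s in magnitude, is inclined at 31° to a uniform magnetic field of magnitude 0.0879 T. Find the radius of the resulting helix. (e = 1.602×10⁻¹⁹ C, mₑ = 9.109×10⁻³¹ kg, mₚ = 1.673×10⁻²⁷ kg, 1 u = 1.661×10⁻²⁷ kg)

r ≈ 1.35×10⁻⁵ m

v⊥ = v sinθ = 4.04×10⁵·sin31° ≈ 2.081×10⁵ m/s.
r = m v⊥/(|q|B) = (9.109×10⁻³¹)(2.081×10⁵)/((1.602×10⁻¹⁹)(0.0879)) ≈ 1.35×10⁻⁵ m.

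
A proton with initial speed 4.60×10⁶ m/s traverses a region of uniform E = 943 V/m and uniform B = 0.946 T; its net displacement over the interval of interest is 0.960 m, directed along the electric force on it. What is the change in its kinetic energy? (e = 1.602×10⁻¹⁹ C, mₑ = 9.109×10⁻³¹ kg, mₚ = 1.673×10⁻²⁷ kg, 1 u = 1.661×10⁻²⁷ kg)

ΔKE ≈ 1.45×10⁻¹⁶ J

The magnetic force is always ⟂ v and does no work; only the electric force changes KE.
ΔKE = F_E · d = |q|E d = (1.602×10⁻¹⁹)(943)(0.960) ≈ 1.45×10⁻¹⁶ J.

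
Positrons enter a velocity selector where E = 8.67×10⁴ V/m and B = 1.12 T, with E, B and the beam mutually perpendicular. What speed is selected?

v = 7.74×10⁴ m/s

Straight-line motion ⇒ electric and magnetic forces cancel, so E = vB.
v = E/B = 8.67×10⁴/1.12 = 7.74×10⁴ m/s.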